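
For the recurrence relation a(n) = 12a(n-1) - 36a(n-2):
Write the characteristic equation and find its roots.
Substitute a(n) = rⁿ and divide through by rⁿ⁻²: r² - 12r + 36 = 0
Factor: (r - 6)² = 0, so r = 6 (double root).
General solution: a(n) = (A + Bn)·6ⁿ

Characteristic: r² - 12r + 36 = 0, Roots: r = 6 (double root)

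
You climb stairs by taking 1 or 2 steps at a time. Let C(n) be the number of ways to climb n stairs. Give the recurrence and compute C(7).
Condition on the size of the last step (1 to 2): before it there were n-1, …, n-2 stairs climbed, and these cases are disjoint, so C(n) = C(n-1) + C(n-2) (Fibonacci-type sequence).
Initial conditions by direct count (compositions of i into parts ≤ 2): C(1) = 1; C(2) = 2.
Iterating the recurrence: C(3) = 3, C(4) = 5, C(5) = 8, C(6) = 13, C(7) = 21.

C(n) = C(n-1) + C(n-2), C(1) = 1, C(2) = 2; C(7) = 21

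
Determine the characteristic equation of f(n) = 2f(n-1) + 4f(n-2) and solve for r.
Substitute f(n) = rⁿ and divide through by rⁿ⁻²: r² - 2r - 4 = 0
Discriminant: 2² + 4·4 = 20, not a perfect square, so by the quadratic formula r = (2 ± √20)/2.
General solution: f(n) = A·r₁ⁿ + B·r₂ⁿ where r₁,r₂ = (2 ± √20)/2

Characteristic: r² - 2r - 4 = 0, Roots: r = (2 ± √20)/2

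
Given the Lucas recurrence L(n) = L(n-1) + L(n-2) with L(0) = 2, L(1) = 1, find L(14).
Computing the sequence terms:
2, 1, 3, 4, 7, 11, 18, 29, 47, 76, 123, 199, 322, 521, 843

843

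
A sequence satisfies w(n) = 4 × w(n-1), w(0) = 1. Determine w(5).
Computing step by step:
w(0) = 1
w(1) = 4 × 1 = 4
w(2) = 4 × 4 = 16
w(3) = 4 × 16 = 64
w(4) = 4 × 64 = 256
w(5) = 4 × 256 = 1024

1024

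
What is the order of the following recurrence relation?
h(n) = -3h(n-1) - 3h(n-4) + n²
The order is the largest lag k for which h(n-k) appears. Here the deepest term is h(n-4) (the n² term is non-homogeneous and does not affect the order), so the order is 4.

Order 4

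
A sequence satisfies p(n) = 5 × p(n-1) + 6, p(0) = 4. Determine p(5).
Computing step by step:
p(0) = 4
p(1) = 5 × 4 + 6 = 26
p(2) = 5 × 26 + 6 = 136
p(3) = 5 × 136 + 6 = 686
p(4) = 5 × 686 + 6 = 3436
p(5) = 5 × 3436 + 6 = 17186

17186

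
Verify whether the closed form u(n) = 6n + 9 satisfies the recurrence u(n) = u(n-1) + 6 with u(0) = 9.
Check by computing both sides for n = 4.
From the recurrence with u(0) = 9:
  u(0) = 9, u(1) = 15, u(2) = 21, u(3) = 27, u(4) = 33
  so the recurrence gives u(4) = 33.
From the proposed closed form u(n) = 6n + 9:
  u(4) = 33.
Both sides give 33 at n = 4, and the initial condition(s) match, so the closed form is consistent.

Yes, the closed form is correct.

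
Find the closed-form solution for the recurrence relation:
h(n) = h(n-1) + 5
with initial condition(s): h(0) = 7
Recurrence: h(n) = h(n-1) + 5, initial: h(0) = 7.
Each step adds 5, so h(n) = h(0) + 5n = 5n + 7.

h(n) = 5n + 7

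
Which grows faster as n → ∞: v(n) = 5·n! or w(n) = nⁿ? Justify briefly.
Comparing growth rates:
Growth-rate hierarchy: log n ≺ any polynomial ≺ any exponential cⁿ (c>1) ≺ n! ≺ nⁿ.
super-exponential nⁿ dominates factorial asymptotically.

w(n) grows faster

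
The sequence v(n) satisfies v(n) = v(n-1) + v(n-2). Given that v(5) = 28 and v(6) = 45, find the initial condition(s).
Work backwards using v(k) = v(k+2) - v(k+1):
v(4) = v(6) - v(5) = 45 - 28 = 17
v(3) = v(5) - v(4) = 28 - 17 = 11
v(2) = v(4) - v(3) = 17 - 11 = 6
v(1) = v(3) - v(2) = 11 - 6 = 5
v(0) = v(2) - v(1) = 6 - 5 = 1

v(0) = 1, v(1) = 5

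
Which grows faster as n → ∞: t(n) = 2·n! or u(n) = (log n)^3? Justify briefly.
Comparing growth rates:
Growth-rate hierarchy: log n ≺ any polynomial ≺ any exponential cⁿ (c>1) ≺ n! ≺ nⁿ.
factorial dominates polylogarithmic (log n)^3 asymptotically.

t(n) grows faster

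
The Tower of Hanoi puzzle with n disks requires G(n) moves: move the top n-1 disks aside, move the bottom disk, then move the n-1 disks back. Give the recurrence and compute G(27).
Moving n disks = move the top n-1 disks aside (G(n-1) moves) + move the largest disk (1 move) + move the n-1 disks back on top (G(n-1) moves), so G(n) = 2G(n-1) + 1, with G(1) = 1 (a single disk takes one move).
First terms: 1, 3, 7, 15, 31, 63, … — each is one less than a power of 2. Indeed G(n) + 1 = 2(G(n-1) + 1) with G(1) + 1 = 2, so G(n) + 1 = 2ⁿ and G(n) = 2ⁿ - 1.
Hence G(27) = 2^27 - 1 = 134217728 - 1 = 134217727.

G(n) = 2G(n-1) + 1, G(1) = 1; G(27) = 134217727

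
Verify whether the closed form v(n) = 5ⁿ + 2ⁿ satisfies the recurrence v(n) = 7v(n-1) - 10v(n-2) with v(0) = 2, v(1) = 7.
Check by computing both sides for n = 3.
From the recurrence with v(0) = 2, v(1) = 7:
  v(0) = 2, v(1) = 7, v(2) = 29, v(3) = 133
  so the recurrence gives v(3) = 133.
From the proposed closed form v(n) = 5ⁿ + 2ⁿ:
  v(3) = 133.
Both sides give 133 at n = 3, and the initial condition(s) match, so the closed form is consistent.

Yes, the closed form is correct.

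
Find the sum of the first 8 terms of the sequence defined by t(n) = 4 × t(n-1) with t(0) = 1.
Computing the sequence terms: 1, 4, 16, 64, 256, 1024, 4096, 16384
Adding these values together:

21845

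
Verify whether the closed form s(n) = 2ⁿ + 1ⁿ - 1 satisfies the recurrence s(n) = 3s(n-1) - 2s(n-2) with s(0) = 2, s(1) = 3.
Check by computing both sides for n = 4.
From the recurrence with s(0) = 2, s(1) = 3:
  s(0) = 2, s(1) = 3, s(2) = 5, s(3) = 9, s(4) = 17
  so the recurrence gives s(4) = 17.
From the proposed closed form s(n) = 2ⁿ + 1ⁿ - 1:
  s(4) = 16.
The recurrence gives 17 but the closed form gives 16, so the closed form does not satisfy the recurrence.

No, the closed form is incorrect.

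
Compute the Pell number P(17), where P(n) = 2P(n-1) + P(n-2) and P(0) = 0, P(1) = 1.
Computing the sequence terms:
0, 1, 2, 5, 12, 29, 70, 169, 408, 985, 2378, 5741, 13860, 33461, 80782, 195025, 470832, 1136689

1136689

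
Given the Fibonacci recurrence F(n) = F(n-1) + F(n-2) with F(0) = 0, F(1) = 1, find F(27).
Computing the sequence terms:
0, 1, 1, 2, 3, 5, 8, 13, 21, 34, 55, 89, 144, 233, 377, 610, 987, 1597, 2584, 4181, 6765, 10946, 17711, 28657, 46368, 75025, 121393, 196418

196418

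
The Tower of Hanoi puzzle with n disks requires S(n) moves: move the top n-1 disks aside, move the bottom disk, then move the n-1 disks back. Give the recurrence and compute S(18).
Moving n disks = move the top n-1 disks aside (S(n-1) moves) + move the largest disk (1 move) + move the n-1 disks back on top (S(n-1) moves), so S(n) = 2S(n-1) + 1, with S(1) = 1 (a single disk takes one move).
First terms: 1, 3, 7, 15, 31, 63, … — each is one less than a power of 2. Indeed S(n) + 1 = 2(S(n-1) + 1) with S(1) + 1 = 2, so S(n) + 1 = 2ⁿ and S(n) = 2ⁿ - 1.
Hence S(18) = 2^18 - 1 = 262144 - 1 = 262143.

S(n) = 2S(n-1) + 1, S(1) = 1; S(18) = 262143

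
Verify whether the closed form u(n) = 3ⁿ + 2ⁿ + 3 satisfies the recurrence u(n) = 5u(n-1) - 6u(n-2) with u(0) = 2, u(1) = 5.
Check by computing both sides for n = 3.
From the recurrence with u(0) = 2, u(1) = 5:
  u(0) = 2, u(1) = 5, u(2) = 13, u(3) = 35
  so the recurrence gives u(3) = 35.
From the proposed closed form u(n) = 3ⁿ + 2ⁿ + 3:
  u(3) = 38.
The recurrence gives 35 but the closed form gives 38, so the closed form does not satisfy the recurrence.

No, the closed form is incorrect.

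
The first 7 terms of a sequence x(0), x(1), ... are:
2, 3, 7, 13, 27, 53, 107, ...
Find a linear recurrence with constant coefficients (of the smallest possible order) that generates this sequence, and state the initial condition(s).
Look for the lowest-order linear relation among consecutive terms.
Observation: x(n) - 1·x(n-1) - (2)·x(n-2) = 0 holds for the shown terms, and no order-1 relation x(n) = α·x(n-1) + β fits.
Check at n=3: 1·7 + (2)·3 = 13. ✓

x(n) = x(n-1) + 2x(n-2), x(0) = 2, x(1) = 3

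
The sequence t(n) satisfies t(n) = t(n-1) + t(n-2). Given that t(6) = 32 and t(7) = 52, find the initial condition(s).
Work backwards using t(k) = t(k+2) - t(k+1):
t(5) = t(7) - t(6) = 52 - 32 = 20
t(4) = t(6) - t(5) = 32 - 20 = 12
t(3) = t(5) - t(4) = 20 - 12 = 8
t(2) = t(4) - t(3) = 12 - 8 = 4
t(1) = t(3) - t(2) = 8 - 4 = 4
t(0) = t(2) - t(1) = 4 - 4 = 0

t(0) = 0, t(1) = 4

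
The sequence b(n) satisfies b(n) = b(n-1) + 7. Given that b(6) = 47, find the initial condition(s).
b(6) = b(0) + 6·7, so b(0) = 47 - 42 = 5.

b(0) = 5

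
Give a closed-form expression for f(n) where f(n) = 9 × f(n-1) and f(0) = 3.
Recurrence: f(n) = 9 × f(n-1), initial: f(0) = 3.
Each term is 9 times the previous, so this is geometric with ratio 9. After n steps: f(n) = f(0)·9ⁿ = 3·9ⁿ.

f(n) = 3·9ⁿ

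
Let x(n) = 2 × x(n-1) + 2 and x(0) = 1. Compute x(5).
Computing step by step:
x(0) = 1
x(1) = 2 × 1 + 2 = 4
x(2) = 2 × 4 + 2 = 10
x(3) = 2 × 10 + 2 = 22
x(4) = 2 × 22 + 2 = 46
x(5) = 2 × 46 + 2 = 94

94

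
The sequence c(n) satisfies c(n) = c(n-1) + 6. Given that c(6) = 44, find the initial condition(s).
c(6) = c(0) + 6·6, so c(0) = 44 - 36 = 8.

c(0) = 8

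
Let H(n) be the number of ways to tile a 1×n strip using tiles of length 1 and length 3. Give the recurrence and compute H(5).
Condition on the last tile: it has length 1 (leaving a 1×(n-1) strip) or length 3 (leaving a 1×(n-3) strip), so H(n) = H(n-1) + H(n-3) (order-3 linear recurrence).
For 0 ≤ i < 3 only unit tiles fit, so H(i) = 1.
Iterating the recurrence: H(3) = 2, H(4) = 3, H(5) = 4.

H(n) = H(n-1) + H(n-3), with H(i) = 1 for 0 ≤ i < 3; H(5) = 4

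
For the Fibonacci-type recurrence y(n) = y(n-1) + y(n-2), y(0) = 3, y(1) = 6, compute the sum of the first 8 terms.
Computing the sequence terms: 3, 6, 9, 15, 24, 39, 63, 102
Adding these values together:

261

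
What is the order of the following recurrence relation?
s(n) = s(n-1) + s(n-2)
The order is the largest lag k for which s(n-k) appears. Here the deepest term is s(n-2), so the order is 2.

Order 2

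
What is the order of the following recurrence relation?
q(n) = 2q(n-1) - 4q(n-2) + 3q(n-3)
The order is the largest lag k for which q(n-k) appears. Here the deepest term is q(n-3), so the order is 3.

Order 3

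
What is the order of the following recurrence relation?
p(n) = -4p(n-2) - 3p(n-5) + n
The order is the largest lag k for which p(n-k) appears. Here the deepest term is p(n-5) (the n term is non-homogeneous and does not affect the order), so the order is 5.

Order 5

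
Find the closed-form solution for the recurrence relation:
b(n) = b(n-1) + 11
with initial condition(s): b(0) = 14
Recurrence: b(n) = b(n-1) + 11, initial: b(0) = 14.
Each step adds 11, so b(n) = b(0) + 11n = 11n + 14.

b(n) = 11n + 14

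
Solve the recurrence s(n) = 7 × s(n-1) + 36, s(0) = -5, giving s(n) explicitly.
Recurrence: s(n) = 7 × s(n-1) + 36, initial: s(0) = -5.
Try s(n) = A·7ⁿ + C. Substituting: A·7ⁿ + C = 7(A·7ⁿ⁻¹ + C) + 36 = A·7ⁿ + 7C + 36, so C = 7C + 36, giving C = -6. Then s(0) = A - 6 = -5 gives A = 1.

s(n) = 7ⁿ - 6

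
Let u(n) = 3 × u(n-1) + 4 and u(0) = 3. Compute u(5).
Computing step by step:
u(0) = 3
u(1) = 3 × 3 + 4 = 13
u(2) = 3 × 13 + 4 = 43
u(3) = 3 × 43 + 4 = 133
u(4) = 3 × 133 + 4 = 403
u(5) = 3 × 403 + 4 = 1213

1213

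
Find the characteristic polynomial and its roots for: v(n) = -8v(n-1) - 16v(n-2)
Substitute v(n) = rⁿ and divide through by rⁿ⁻²: r² + 8r + 16 = 0
Factor: (r + 4)² = 0, so r = -4 (double root).
General solution: v(n) = (A + Bn)·(-4)ⁿ

Characteristic: r² + 8r + 16 = 0, Roots: r = -4 (double root)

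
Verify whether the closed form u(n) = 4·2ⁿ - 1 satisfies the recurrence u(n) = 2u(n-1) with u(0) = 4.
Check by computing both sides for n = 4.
From the recurrence with u(0) = 4:
  u(0) = 4, u(1) = 8, u(2) = 16, u(3) = 32, u(4) = 64
  so the recurrence gives u(4) = 64.
From the proposed closed form u(n) = 4·2ⁿ - 1:
  u(4) = 63.
The recurrence gives 64 but the closed form gives 63, so the closed form does not satisfy the recurrence.

No, the closed form is incorrect.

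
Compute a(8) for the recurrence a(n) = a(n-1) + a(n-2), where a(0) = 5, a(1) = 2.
Computing the sequence terms:
5, 2, 7, 9, 16, 25, 41, 66, 107

107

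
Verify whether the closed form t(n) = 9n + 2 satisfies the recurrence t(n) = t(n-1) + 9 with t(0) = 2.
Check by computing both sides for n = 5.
From the recurrence with t(0) = 2:
  t(0) = 2, t(1) = 11, t(2) = 20, t(3) = 29, t(4) = 38, t(5) = 47
  so the recurrence gives t(5) = 47.
From the proposed closed form t(n) = 9n + 2:
  t(5) = 47.
Both sides give 47 at n = 5, and the initial condition(s) match, so the closed form is consistent.

Yes, the closed form is correct.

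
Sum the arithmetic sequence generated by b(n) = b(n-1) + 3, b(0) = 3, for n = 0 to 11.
Computing the sequence terms: 3, 6, 9, 12, 15, 18, 21, 24, 27, 30, 33, 36
Adding these values together:

234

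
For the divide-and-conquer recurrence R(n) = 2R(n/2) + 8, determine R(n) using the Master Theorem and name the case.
Master Theorem template: R(n) = a·R(n/b) + f(n).
Here: a=2, b=2, f(n)=8
Compute log_b(a) = log_2(2) = 1.
f(n) = 8 = O(n^(1-ε)) with ε = 1. Case 1: R(n) = Θ(n^log_b(a)) = Θ(n).

Case 1: R(n) = Θ(n)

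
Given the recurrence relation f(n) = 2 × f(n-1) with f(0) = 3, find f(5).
Computing step by step:
f(0) = 3
f(1) = 2 × 3 = 6
f(2) = 2 × 6 = 12
f(3) = 2 × 12 = 24
f(4) = 2 × 24 = 48
f(5) = 2 × 48 = 96

96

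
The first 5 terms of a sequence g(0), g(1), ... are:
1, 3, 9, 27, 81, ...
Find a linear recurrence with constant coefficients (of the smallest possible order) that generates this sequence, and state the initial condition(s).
Look for the lowest-order linear relation among consecutive terms.
Observation: each term is 3× the previous.
Check at n=2: 3·3 = 9. ✓

g(n) = 3 × g(n-1), g(0) = 1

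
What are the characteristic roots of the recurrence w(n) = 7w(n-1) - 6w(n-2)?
Substitute w(n) = rⁿ and divide through by rⁿ⁻²: r² - 7r + 6 = 0
Factor: (r - 1)(r - 6) = 0, so r = 1, 6.
General solution: w(n) = A·1ⁿ + B·6ⁿ

Characteristic: r² - 7r + 6 = 0, Roots: r = 1, 6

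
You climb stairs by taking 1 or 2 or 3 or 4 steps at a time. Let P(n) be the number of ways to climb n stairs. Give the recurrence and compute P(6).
Condition on the size of the last step (1 to 4): before it there were n-1, …, n-4 stairs climbed, and these cases are disjoint, so P(n) = P(n-1) + P(n-2) + P(n-3) + P(n-4) (order-4 linear recurrence).
Initial conditions by direct count (compositions of i into parts ≤ 4): P(1) = 1; P(2) = 2; P(3) = 4; P(4) = 8.
Iterating the recurrence: P(5) = 15, P(6) = 29.

P(n) = P(n-1) + P(n-2) + P(n-3) + P(n-4), P(1) = 1, P(2) = 2, P(3) = 4, P(4) = 8; P(6) = 29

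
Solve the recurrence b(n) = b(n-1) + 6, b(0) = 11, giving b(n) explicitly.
Recurrence: b(n) = b(n-1) + 6, initial: b(0) = 11.
Each step adds 6, so b(n) = b(0) + 6n = 6n + 11.

b(n) = 6n + 11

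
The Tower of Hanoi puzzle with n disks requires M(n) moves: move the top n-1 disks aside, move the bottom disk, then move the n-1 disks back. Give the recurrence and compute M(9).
Moving n disks = move the top n-1 disks aside (M(n-1) moves) + move the largest disk (1 move) + move the n-1 disks back on top (M(n-1) moves), so M(n) = 2M(n-1) + 1, with M(1) = 1 (a single disk takes one move).
First terms: 1, 3, 7, 15, 31, 63, … — each is one less than a power of 2. Indeed M(n) + 1 = 2(M(n-1) + 1) with M(1) + 1 = 2, so M(n) + 1 = 2ⁿ and M(n) = 2ⁿ - 1.
Hence M(9) = 2^9 - 1 = 512 - 1 = 511.

M(n) = 2M(n-1) + 1, M(1) = 1; M(9) = 511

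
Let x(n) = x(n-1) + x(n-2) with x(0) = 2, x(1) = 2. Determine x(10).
Computing the sequence terms:
2, 2, 4, 6, 10, 16, 26, 42, 68, 110, 178

178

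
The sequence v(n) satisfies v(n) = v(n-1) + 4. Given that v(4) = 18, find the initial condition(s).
v(4) = v(0) + 4·4, so v(0) = 18 - 16 = 2.

v(0) = 2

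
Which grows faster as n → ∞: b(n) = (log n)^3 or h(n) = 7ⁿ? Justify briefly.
Comparing growth rates:
Growth-rate hierarchy: log n ≺ any polynomial ≺ any exponential cⁿ (c>1) ≺ n! ≺ nⁿ.
exponential base 7 dominates polylogarithmic (log n)^3 asymptotically.

h(n) grows faster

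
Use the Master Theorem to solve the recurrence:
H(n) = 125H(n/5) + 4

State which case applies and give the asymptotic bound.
Master Theorem template: H(n) = a·H(n/b) + f(n).
Here: a=125, b=5, f(n)=4
Compute log_b(a) = log_5(125) = 3.
f(n) = 4 = O(n^(3-ε)) with ε = 3. Case 1: H(n) = Θ(n^log_b(a)) = Θ(n^3).

Case 1: H(n) = Θ(n^3)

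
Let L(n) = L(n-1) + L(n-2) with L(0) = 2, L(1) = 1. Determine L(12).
Computing the sequence terms:
2, 1, 3, 4, 7, 11, 18, 29, 47, 76, 123, 199, 322

322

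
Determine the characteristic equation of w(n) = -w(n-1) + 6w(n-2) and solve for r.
Substitute w(n) = rⁿ and divide through by rⁿ⁻²: r² + r - 6 = 0
Factor: (r - 2)(r + 3) = 0, so r = 2, -3.
General solution: w(n) = A·2ⁿ + B·(-3)ⁿ

Characteristic: r² + r - 6 = 0, Roots: r = 2, -3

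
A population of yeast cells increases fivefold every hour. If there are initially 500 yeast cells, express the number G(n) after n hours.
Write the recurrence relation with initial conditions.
Each hour multiplies the count by 5, so the count after n hours depends only on the count after n-1 hours: G(n) = 5 × G(n-1). The starting count gives G(0) = 500.
Unrolling n times gives the closed form G(n) = 500 × 5ⁿ.

G(n) = 5 × G(n-1), G(0) = 500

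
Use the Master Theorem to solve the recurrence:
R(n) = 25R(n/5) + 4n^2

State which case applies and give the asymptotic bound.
Master Theorem template: R(n) = a·R(n/b) + f(n).
Here: a=25, b=5, f(n)=4n^2
Compute log_b(a) = log_5(25) = 2.
f(n) = 4n^2 = Θ(n^2). Case 2: R(n) = Θ(n^2 log n).

Case 2: R(n) = Θ(n^2 log n)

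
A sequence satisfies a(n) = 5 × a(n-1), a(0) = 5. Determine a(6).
Computing step by step:
a(0) = 5
a(1) = 5 × 5 = 25
a(2) = 5 × 25 = 125
a(3) = 5 × 125 = 625
a(4) = 5 × 625 = 3125
a(5) = 5 × 3125 = 15625
a(6) = 5 × 15625 = 78125

78125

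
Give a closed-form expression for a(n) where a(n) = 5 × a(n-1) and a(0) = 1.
Recurrence: a(n) = 5 × a(n-1), initial: a(0) = 1.
Each term is 5 times the previous, so this is geometric with ratio 5. After n steps: a(n) = a(0)·5ⁿ = 5ⁿ.

a(n) = 5ⁿ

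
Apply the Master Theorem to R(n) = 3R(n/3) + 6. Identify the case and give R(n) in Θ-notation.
Master Theorem template: R(n) = a·R(n/b) + f(n).
Here: a=3, b=3, f(n)=6
Compute log_b(a) = log_3(3) = 1.
f(n) = 6 = O(n^(1-ε)) with ε = 1. Case 1: R(n) = Θ(n^log_b(a)) = Θ(n).

Case 1: R(n) = Θ(n)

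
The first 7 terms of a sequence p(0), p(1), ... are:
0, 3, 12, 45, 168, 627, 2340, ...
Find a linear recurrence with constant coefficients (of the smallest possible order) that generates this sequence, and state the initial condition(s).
Look for the lowest-order linear relation among consecutive terms.
Observation: p(n) - 4·p(n-1) - (-1)·p(n-2) = 0 holds for the shown terms, and no order-1 relation p(n) = α·p(n-1) + β fits.
Check at n=3: 4·12 + (-1)·3 = 45. ✓

p(n) = 4p(n-1) - p(n-2), p(0) = 0, p(1) = 3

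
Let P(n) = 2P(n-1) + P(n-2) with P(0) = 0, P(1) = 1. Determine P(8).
Computing the sequence terms:
0, 1, 2, 5, 12, 29, 70, 169, 408

408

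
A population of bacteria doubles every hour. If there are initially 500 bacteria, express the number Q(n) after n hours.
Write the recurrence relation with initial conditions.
Each hour multiplies the count by 2, so the count after n hours depends only on the count after n-1 hours: Q(n) = 2 × Q(n-1). The starting count gives Q(0) = 500.
Unrolling n times gives the closed form Q(n) = 500 × 2ⁿ.

Q(n) = 2 × Q(n-1), Q(0) = 500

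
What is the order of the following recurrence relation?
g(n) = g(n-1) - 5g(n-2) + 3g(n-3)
The order is the largest lag k for which g(n-k) appears. Here the deepest term is g(n-3), so the order is 3.

Order 3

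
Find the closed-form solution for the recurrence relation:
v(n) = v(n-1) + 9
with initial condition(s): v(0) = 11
Recurrence: v(n) = v(n-1) + 9, initial: v(0) = 11.
Each step adds 9, so v(n) = v(0) + 9n = 9n + 11.

v(n) = 9n + 11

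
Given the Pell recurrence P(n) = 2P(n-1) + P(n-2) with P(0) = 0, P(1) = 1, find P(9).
Computing the sequence terms:
0, 1, 2, 5, 12, 29, 70, 169, 408, 985

985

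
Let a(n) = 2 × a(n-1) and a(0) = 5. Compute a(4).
Computing step by step:
a(0) = 5
a(1) = 2 × 5 = 10
a(2) = 2 × 10 = 20
a(3) = 2 × 20 = 40
a(4) = 2 × 40 = 80

80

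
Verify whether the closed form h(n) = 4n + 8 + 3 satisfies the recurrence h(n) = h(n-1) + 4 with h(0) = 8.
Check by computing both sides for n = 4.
From the recurrence with h(0) = 8:
  h(0) = 8, h(1) = 12, h(2) = 16, h(3) = 20, h(4) = 24
  so the recurrence gives h(4) = 24.
From the proposed closed form h(n) = 4n + 8 + 3:
  h(4) = 27.
The recurrence gives 24 but the closed form gives 27, so the closed form does not satisfy the recurrence.

No, the closed form is incorrect.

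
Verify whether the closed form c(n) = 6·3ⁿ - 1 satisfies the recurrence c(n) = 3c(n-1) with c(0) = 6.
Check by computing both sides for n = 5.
From the recurrence with c(0) = 6:
  c(0) = 6, c(1) = 18, c(2) = 54, c(3) = 162, c(4) = 486, c(5) = 1458
  so the recurrence gives c(5) = 1458.
From the proposed closed form c(n) = 6·3ⁿ - 1:
  c(5) = 1457.
The recurrence gives 1458 but the closed form gives 1457, so the closed form does not satisfy the recurrence.

No, the closed form is incorrect.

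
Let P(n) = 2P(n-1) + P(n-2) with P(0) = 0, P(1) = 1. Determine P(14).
Computing the sequence terms:
0, 1, 2, 5, 12, 29, 70, 169, 408, 985, 2378, 5741, 13860, 33461, 80782

80782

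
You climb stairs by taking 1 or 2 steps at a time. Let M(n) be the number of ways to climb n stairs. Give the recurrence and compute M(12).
Condition on the size of the last step (1 to 2): before it there were n-1, …, n-2 stairs climbed, and these cases are disjoint, so M(n) = M(n-1) + M(n-2) (Fibonacci-type sequence).
Initial conditions by direct count (compositions of i into parts ≤ 2): M(1) = 1; M(2) = 2.
Iterating the recurrence: M(3) = 3, M(4) = 5, M(5) = 8, M(6) = 13, M(7) = 21, M(8) = 34, M(9) = 55, M(10) = 89, M(11) = 144, M(12) = 233.

M(n) = M(n-1) + M(n-2), M(1) = 1, M(2) = 2; M(12) = 233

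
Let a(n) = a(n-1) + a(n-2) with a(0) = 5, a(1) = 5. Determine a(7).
Computing the sequence terms:
5, 5, 10, 15, 25, 40, 65, 105

105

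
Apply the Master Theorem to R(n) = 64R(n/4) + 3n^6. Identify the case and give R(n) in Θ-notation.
Master Theorem template: R(n) = a·R(n/b) + f(n).
Here: a=64, b=4, f(n)=3n^6
Compute log_b(a) = log_4(64) = 3.
f(n) = 3n^6 = Ω(n^(3+ε)) with ε = 3, and the regularity condition holds (a·f(n/b) = (a/b^6)·f(n) with a/b^6 = 4^-3 < 1). Case 3: R(n) = Θ(f(n)) = Θ(n^6).

Case 3: R(n) = Θ(n^6)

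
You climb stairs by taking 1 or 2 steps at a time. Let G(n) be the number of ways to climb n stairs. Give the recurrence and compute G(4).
Condition on the size of the last step (1 to 2): before it there were n-1, …, n-2 stairs climbed, and these cases are disjoint, so G(n) = G(n-1) + G(n-2) (Fibonacci-type sequence).
Initial conditions by direct count (compositions of i into parts ≤ 2): G(1) = 1; G(2) = 2.
Iterating the recurrence: G(3) = 3, G(4) = 5.

G(n) = G(n-1) + G(n-2), G(1) = 1, G(2) = 2; G(4) = 5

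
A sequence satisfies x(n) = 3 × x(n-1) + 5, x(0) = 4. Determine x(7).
Computing step by step:
x(0) = 4
x(1) = 3 × 4 + 5 = 17
x(2) = 3 × 17 + 5 = 56
x(3) = 3 × 56 + 5 = 173
x(4) = 3 × 173 + 5 = 524
x(5) = 3 × 524 + 5 = 1577
x(6) = 3 × 1577 + 5 = 4736
x(7) = 3 × 4736 + 5 = 14213

14213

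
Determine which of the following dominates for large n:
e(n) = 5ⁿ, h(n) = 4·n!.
Comparing growth rates:
Growth-rate hierarchy: log n ≺ any polynomial ≺ any exponential cⁿ (c>1) ≺ n! ≺ nⁿ.
factorial dominates exponential base 5 asymptotically.

h(n) grows faster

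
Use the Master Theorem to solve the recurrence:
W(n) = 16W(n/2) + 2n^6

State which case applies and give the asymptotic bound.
Master Theorem template: W(n) = a·W(n/b) + f(n).
Here: a=16, b=2, f(n)=2n^6
Compute log_b(a) = log_2(16) = 4.
f(n) = 2n^6 = Ω(n^(4+ε)) with ε = 2, and the regularity condition holds (a·f(n/b) = (a/b^6)·f(n) with a/b^6 = 2^-2 < 1). Case 3: W(n) = Θ(f(n)) = Θ(n^6).

Case 3: W(n) = Θ(n^6)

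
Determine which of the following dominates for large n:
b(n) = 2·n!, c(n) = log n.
Comparing growth rates:
Growth-rate hierarchy: log n ≺ any polynomial ≺ any exponential cⁿ (c>1) ≺ n! ≺ nⁿ.
factorial dominates logarithmic asymptotically.

b(n) grows faster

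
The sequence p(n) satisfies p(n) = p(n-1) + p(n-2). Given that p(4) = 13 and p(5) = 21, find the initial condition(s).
Work backwards using p(k) = p(k+2) - p(k+1):
p(3) = p(5) - p(4) = 21 - 13 = 8
p(2) = p(4) - p(3) = 13 - 8 = 5
p(1) = p(3) - p(2) = 8 - 5 = 3
p(0) = p(2) - p(1) = 5 - 3 = 2

p(0) = 2, p(1) = 3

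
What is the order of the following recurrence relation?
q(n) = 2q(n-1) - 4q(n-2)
The order is the largest lag k for which q(n-k) appears. Here the deepest term is q(n-2), so the order is 2.

Order 2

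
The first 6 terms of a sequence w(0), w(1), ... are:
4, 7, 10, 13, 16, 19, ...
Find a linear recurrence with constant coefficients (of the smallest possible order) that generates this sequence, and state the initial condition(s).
Look for the lowest-order linear relation among consecutive terms.
Observation: consecutive differences are constant (= 3).
Check at n=2: 1·7 + 3 = 10. ✓

w(n) = w(n-1) + 3, w(0) = 4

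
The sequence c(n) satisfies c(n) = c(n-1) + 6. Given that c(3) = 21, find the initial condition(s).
c(3) = c(0) + 3·6, so c(0) = 21 - 18 = 3.

c(0) = 3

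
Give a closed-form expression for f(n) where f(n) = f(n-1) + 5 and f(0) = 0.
Recurrence: f(n) = f(n-1) + 5, initial: f(0) = 0.
Each step adds 5, so f(n) = f(0) + 5n = 5n.

f(n) = 5n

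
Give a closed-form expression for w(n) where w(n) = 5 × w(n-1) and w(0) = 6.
Recurrence: w(n) = 5 × w(n-1), initial: w(0) = 6.
Each term is 5 times the previous, so this is geometric with ratio 5. After n steps: w(n) = w(0)·5ⁿ = 6·5ⁿ.

w(n) = 6·5ⁿ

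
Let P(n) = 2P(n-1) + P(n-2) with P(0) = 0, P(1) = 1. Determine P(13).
Computing the sequence terms:
0, 1, 2, 5, 12, 29, 70, 169, 408, 985, 2378, 5741, 13860, 33461

33461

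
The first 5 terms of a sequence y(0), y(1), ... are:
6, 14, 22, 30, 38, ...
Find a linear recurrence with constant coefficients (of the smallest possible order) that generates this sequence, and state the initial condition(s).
Look for the lowest-order linear relation among consecutive terms.
Observation: consecutive differences are constant (= 8).
Check at n=2: 1·14 + 8 = 22. ✓

y(n) = y(n-1) + 8, y(0) = 6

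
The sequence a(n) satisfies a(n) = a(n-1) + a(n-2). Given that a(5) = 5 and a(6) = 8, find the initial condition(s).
Work backwards using a(k) = a(k+2) - a(k+1):
a(4) = a(6) - a(5) = 8 - 5 = 3
a(3) = a(5) - a(4) = 5 - 3 = 2
a(2) = a(4) - a(3) = 3 - 2 = 1
a(1) = a(3) - a(2) = 2 - 1 = 1
a(0) = a(2) - a(1) = 1 - 1 = 0

a(0) = 0, a(1) = 1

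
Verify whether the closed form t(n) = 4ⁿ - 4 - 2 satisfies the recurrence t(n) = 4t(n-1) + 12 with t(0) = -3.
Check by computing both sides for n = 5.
From the recurrence with t(0) = -3:
  t(0) = -3, t(1) = 0, t(2) = 12, t(3) = 60, t(4) = 252, t(5) = 1020
  so the recurrence gives t(5) = 1020.
From the proposed closed form t(n) = 4ⁿ - 4 - 2:
  t(5) = 1018.
The recurrence gives 1020 but the closed form gives 1018, so the closed form does not satisfy the recurrence.

No, the closed form is incorrect.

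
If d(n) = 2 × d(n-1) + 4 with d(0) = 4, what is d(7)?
Computing step by step:
d(0) = 4
d(1) = 2 × 4 + 4 = 12
d(2) = 2 × 12 + 4 = 28
d(3) = 2 × 28 + 4 = 60
d(4) = 2 × 60 + 4 = 124
d(5) = 2 × 124 + 4 = 252
d(6) = 2 × 252 + 4 = 508
d(7) = 2 × 508 + 4 = 1020

1020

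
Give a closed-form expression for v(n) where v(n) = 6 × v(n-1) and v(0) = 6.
Recurrence: v(n) = 6 × v(n-1), initial: v(0) = 6.
Each term is 6 times the previous, so this is geometric with ratio 6. After n steps: v(n) = v(0)·6ⁿ = 6·6ⁿ.

v(n) = 6·6ⁿ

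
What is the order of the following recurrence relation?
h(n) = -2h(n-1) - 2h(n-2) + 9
The order is the largest lag k for which h(n-k) appears. Here the deepest term is h(n-2) (the 9 term is non-homogeneous and does not affect the order), so the order is 2.

Order 2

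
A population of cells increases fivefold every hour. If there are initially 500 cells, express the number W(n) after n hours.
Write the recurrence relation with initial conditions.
Each hour multiplies the count by 5, so the count after n hours depends only on the count after n-1 hours: W(n) = 5 × W(n-1). The starting count gives W(0) = 500.
Unrolling n times gives the closed form W(n) = 500 × 5ⁿ.

W(n) = 5 × W(n-1), W(0) = 500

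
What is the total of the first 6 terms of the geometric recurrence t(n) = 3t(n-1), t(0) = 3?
Computing the sequence terms: 3, 9, 27, 81, 243, 729
Adding these values together:

1092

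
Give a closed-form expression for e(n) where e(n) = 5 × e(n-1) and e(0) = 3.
Recurrence: e(n) = 5 × e(n-1), initial: e(0) = 3.
Each term is 5 times the previous, so this is geometric with ratio 5. After n steps: e(n) = e(0)·5ⁿ = 3·5ⁿ.

e(n) = 3·5ⁿ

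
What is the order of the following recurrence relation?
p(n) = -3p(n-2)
The order is the largest lag k for which p(n-k) appears. Here the deepest term is p(n-2), so the order is 2.

Order 2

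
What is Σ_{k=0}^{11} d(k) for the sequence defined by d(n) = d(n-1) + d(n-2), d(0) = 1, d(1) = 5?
Computing the sequence terms: 1, 5, 6, 11, 17, 28, 45, 73, 118, 191, 309, 500
Adding these values together:

1304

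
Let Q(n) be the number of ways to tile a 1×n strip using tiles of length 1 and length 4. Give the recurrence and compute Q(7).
Condition on the last tile: it has length 1 (leaving a 1×(n-1) strip) or length 4 (leaving a 1×(n-4) strip), so Q(n) = Q(n-1) + Q(n-4) (order-4 linear recurrence).
For 0 ≤ i < 4 only unit tiles fit, so Q(i) = 1.
Iterating the recurrence: Q(4) = 2, Q(5) = 3, Q(6) = 4, Q(7) = 5.

Q(n) = Q(n-1) + Q(n-4), with Q(i) = 1 for 0 ≤ i < 4; Q(7) = 5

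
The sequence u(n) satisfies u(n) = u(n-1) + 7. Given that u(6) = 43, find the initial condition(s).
u(6) = u(0) + 6·7, so u(0) = 43 - 42 = 1.

u(0) = 1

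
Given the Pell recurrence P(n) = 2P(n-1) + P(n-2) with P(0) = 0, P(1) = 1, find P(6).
Computing the sequence terms:
0, 1, 2, 5, 12, 29, 70

70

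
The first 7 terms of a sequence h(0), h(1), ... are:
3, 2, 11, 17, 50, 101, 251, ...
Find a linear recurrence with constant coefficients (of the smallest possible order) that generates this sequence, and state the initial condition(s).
Look for the lowest-order linear relation among consecutive terms.
Observation: h(n) - 1·h(n-1) - (3)·h(n-2) = 0 holds for the shown terms, and no order-1 relation h(n) = α·h(n-1) + β fits.
Check at n=3: 1·11 + (3)·2 = 17. ✓

h(n) = h(n-1) + 3h(n-2), h(0) = 3, h(1) = 2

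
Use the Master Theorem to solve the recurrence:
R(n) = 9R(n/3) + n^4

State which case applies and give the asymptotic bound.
Master Theorem template: R(n) = a·R(n/b) + f(n).
Here: a=9, b=3, f(n)=n^4
Compute log_b(a) = log_3(9) = 2.
f(n) = n^4 = Ω(n^(2+ε)) with ε = 2, and the regularity condition holds (a·f(n/b) = (a/b^4)·f(n) with a/b^4 = 3^-2 < 1). Case 3: R(n) = Θ(f(n)) = Θ(n^4).

Case 3: R(n) = Θ(n^4)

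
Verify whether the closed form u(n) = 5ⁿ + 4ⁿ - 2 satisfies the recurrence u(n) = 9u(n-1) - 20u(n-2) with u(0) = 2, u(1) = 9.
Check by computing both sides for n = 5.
From the recurrence with u(0) = 2, u(1) = 9:
  u(0) = 2, u(1) = 9, u(2) = 41, u(3) = 189, u(4) = 881, u(5) = 4149
  so the recurrence gives u(5) = 4149.
From the proposed closed form u(n) = 5ⁿ + 4ⁿ - 2:
  u(5) = 4147.
The recurrence gives 4149 but the closed form gives 4147, so the closed form does not satisfy the recurrence.

No, the closed form is incorrect.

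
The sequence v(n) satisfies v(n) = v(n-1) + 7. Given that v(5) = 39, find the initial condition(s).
v(5) = v(0) + 5·7, so v(0) = 39 - 35 = 4.

v(0) = 4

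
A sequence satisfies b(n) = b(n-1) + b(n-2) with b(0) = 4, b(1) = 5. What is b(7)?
Computing the sequence terms:
4, 5, 9, 14, 23, 37, 60, 97

97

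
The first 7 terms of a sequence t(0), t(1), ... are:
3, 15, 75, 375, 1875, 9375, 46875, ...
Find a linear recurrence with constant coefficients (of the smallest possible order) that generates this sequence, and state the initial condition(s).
Look for the lowest-order linear relation among consecutive terms.
Observation: each term is 5× the previous.
Check at n=2: 5·15 = 75. ✓

t(n) = 5 × t(n-1), t(0) = 3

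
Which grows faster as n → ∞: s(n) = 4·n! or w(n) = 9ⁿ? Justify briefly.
Comparing growth rates:
Growth-rate hierarchy: log n ≺ any polynomial ≺ any exponential cⁿ (c>1) ≺ n! ≺ nⁿ.
factorial dominates exponential base 9 asymptotically.

s(n) grows faster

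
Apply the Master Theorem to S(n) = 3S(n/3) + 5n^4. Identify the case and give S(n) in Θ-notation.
Master Theorem template: S(n) = a·S(n/b) + f(n).
Here: a=3, b=3, f(n)=5n^4
Compute log_b(a) = log_3(3) = 1.
f(n) = 5n^4 = Ω(n^(1+ε)) with ε = 3, and the regularity condition holds (a·f(n/b) = (a/b^4)·f(n) with a/b^4 = 3^-3 < 1). Case 3: S(n) = Θ(f(n)) = Θ(n^4).

Case 3: S(n) = Θ(n^4)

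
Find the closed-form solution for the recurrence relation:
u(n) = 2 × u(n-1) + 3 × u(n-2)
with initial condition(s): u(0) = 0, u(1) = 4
Recurrence: u(n) = 2 × u(n-1) + 3 × u(n-2), initial: u(0) = 0, u(1) = 4.
Characteristic equation: r² - 2r - 3 = 0, which factors as (r - 3)(r + 1) = 0, so r = 3, -1. General solution u(n) = A·3ⁿ + B·(-1)ⁿ. From u(0) = 0: A + B = 0. From u(1) = 4: 3A - 1B = 4. Solving gives A = 1, B = -1.

u(n) = 3ⁿ - (-1)ⁿ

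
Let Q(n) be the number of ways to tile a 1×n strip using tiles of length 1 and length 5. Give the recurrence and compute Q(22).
Condition on the last tile: it has length 1 (leaving a 1×(n-1) strip) or length 5 (leaving a 1×(n-5) strip), so Q(n) = Q(n-1) + Q(n-5) (order-5 linear recurrence).
For 0 ≤ i < 5 only unit tiles fit, so Q(i) = 1.
Iterating the recurrence: Q(5) = 2, Q(6) = 3, Q(7) = 4, Q(8) = 5, Q(9) = 6, Q(10) = 8, Q(11) = 11, Q(12) = 15, Q(13) = 20, Q(14) = 26, Q(15) = 34, Q(16) = 45, Q(17) = 60, Q(18) = 80, Q(19) = 106, Q(20) = 140, Q(21) = 185, Q(22) = 245.

Q(n) = Q(n-1) + Q(n-5), with Q(i) = 1 for 0 ≤ i < 5; Q(22) = 245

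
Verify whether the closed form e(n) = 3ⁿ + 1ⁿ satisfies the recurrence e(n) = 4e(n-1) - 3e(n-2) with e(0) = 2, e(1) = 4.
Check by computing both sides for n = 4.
From the recurrence with e(0) = 2, e(1) = 4:
  e(0) = 2, e(1) = 4, e(2) = 10, e(3) = 28, e(4) = 82
  so the recurrence gives e(4) = 82.
From the proposed closed form e(n) = 3ⁿ + 1ⁿ:
  e(4) = 82.
Both sides give 82 at n = 4, and the initial condition(s) match, so the closed form is consistent.

Yes, the closed form is correct.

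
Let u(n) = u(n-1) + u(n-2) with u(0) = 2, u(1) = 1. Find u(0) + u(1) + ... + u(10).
Computing the sequence terms: 2, 1, 3, 4, 7, 11, 18, 29, 47, 76, 123
Adding these values together:

321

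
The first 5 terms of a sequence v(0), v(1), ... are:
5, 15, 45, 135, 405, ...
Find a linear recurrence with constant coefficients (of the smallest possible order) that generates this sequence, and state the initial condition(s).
Look for the lowest-order linear relation among consecutive terms.
Observation: each term is 3× the previous.
Check at n=2: 3·15 = 45. ✓

v(n) = 3 × v(n-1), v(0) = 5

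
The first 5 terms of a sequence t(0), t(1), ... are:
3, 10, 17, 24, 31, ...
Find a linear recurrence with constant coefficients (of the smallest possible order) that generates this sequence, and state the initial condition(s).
Look for the lowest-order linear relation among consecutive terms.
Observation: consecutive differences are constant (= 7).
Check at n=2: 1·10 + 7 = 17. ✓

t(n) = t(n-1) + 7, t(0) = 3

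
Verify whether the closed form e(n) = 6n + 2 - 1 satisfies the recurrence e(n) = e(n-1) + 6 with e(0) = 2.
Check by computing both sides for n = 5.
From the recurrence with e(0) = 2:
  e(0) = 2, e(1) = 8, e(2) = 14, e(3) = 20, e(4) = 26, e(5) = 32
  so the recurrence gives e(5) = 32.
From the proposed closed form e(n) = 6n + 2 - 1:
  e(5) = 31.
The recurrence gives 32 but the closed form gives 31, so the closed form does not satisfy the recurrence.

No, the closed form is incorrect.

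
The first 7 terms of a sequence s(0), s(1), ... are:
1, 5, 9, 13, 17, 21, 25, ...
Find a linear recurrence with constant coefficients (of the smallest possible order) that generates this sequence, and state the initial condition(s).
Look for the lowest-order linear relation among consecutive terms.
Observation: consecutive differences are constant (= 4).
Check at n=2: 1·5 + 4 = 9. ✓

s(n) = s(n-1) + 4, s(0) = 1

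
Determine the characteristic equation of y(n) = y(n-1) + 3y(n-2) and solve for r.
Substitute y(n) = rⁿ and divide through by rⁿ⁻²: r² - r - 3 = 0
Discriminant: 1² + 4·3 = 13, not a perfect square, so by the quadratic formula r = (1 ± √13)/2.
General solution: y(n) = A·r₁ⁿ + B·r₂ⁿ where r₁,r₂ = (1 ± √13)/2

Characteristic: r² - r - 3 = 0, Roots: r = (1 ± √13)/2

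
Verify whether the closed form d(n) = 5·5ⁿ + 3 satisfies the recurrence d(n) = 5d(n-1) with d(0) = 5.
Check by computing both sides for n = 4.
From the recurrence with d(0) = 5:
  d(0) = 5, d(1) = 25, d(2) = 125, d(3) = 625, d(4) = 3125
  so the recurrence gives d(4) = 3125.
From the proposed closed form d(n) = 5·5ⁿ + 3:
  d(4) = 3128.
The recurrence gives 3125 but the closed form gives 3128, so the closed form does not satisfy the recurrence.

No, the closed form is incorrect.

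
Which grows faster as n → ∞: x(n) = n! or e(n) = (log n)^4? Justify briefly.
Comparing growth rates:
Growth-rate hierarchy: log n ≺ any polynomial ≺ any exponential cⁿ (c>1) ≺ n! ≺ nⁿ.
factorial dominates polylogarithmic (log n)^4 asymptotically.

x(n) grows faster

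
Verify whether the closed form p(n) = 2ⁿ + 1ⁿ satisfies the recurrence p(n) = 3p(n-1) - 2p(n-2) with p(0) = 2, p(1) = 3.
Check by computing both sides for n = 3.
From the recurrence with p(0) = 2, p(1) = 3:
  p(0) = 2, p(1) = 3, p(2) = 5, p(3) = 9
  so the recurrence gives p(3) = 9.
From the proposed closed form p(n) = 2ⁿ + 1ⁿ:
  p(3) = 9.
Both sides give 9 at n = 3, and the initial condition(s) match, so the closed form is consistent.

Yes, the closed form is correct.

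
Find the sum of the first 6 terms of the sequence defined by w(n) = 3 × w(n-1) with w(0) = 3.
Computing the sequence terms: 3, 9, 27, 81, 243, 729
Adding these values together:

1092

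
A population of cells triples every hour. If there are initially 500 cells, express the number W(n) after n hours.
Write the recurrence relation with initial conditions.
Each hour multiplies the count by 3, so the count after n hours depends only on the count after n-1 hours: W(n) = 3 × W(n-1). The starting count gives W(0) = 500.
Unrolling n times gives the closed form W(n) = 500 × 3ⁿ.

W(n) = 3 × W(n-1), W(0) = 500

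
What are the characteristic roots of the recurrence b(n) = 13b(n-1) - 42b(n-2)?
Substitute b(n) = rⁿ and divide through by rⁿ⁻²: r² - 13r + 42 = 0
Factor: (r - 6)(r - 7) = 0, so r = 6, 7.
General solution: b(n) = A·6ⁿ + B·7ⁿ

Characteristic: r² - 13r + 42 = 0, Roots: r = 6, 7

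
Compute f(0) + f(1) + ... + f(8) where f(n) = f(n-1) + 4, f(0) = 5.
Computing the sequence terms: 5, 9, 13, 17, 21, 25, 29, 33, 37
Adding these values together:

189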